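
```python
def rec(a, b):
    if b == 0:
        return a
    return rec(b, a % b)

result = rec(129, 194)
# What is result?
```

rec(129, 194) -> rec(194, 129) -> rec(129, 65) -> rec(65, 64) -> rec(64, 1) -> rec(1, 0) -> 1

Answer: 1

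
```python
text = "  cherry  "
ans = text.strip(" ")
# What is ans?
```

Trace:
`text = "  cherry  "` → text = '  cherry  '
`ans = text.strip(" ")` → ans = 'cherry'
So ans = 'cherry'

Answer: 'cherry'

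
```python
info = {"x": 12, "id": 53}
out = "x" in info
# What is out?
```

Trace:
`info = {"x": 12, "id": 53}` → info = {'x': 12, 'id': 53}
`out = "x" in info` → out = True
So out = True

Answer: True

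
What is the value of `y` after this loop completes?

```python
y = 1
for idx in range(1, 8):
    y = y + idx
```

Start at 1, add 1 through 7
`y` takes the values: 1 → 2 → 4 → 7 → 11 → 16 → 22 → 29

Answer: 29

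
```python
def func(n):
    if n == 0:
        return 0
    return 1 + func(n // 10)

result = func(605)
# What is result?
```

Count of digits of 605: 3

Answer: 3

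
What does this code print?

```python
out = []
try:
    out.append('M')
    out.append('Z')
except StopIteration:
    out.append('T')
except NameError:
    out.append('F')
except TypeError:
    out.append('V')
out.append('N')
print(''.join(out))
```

Execution trace: 'M' (try body) → 'Z' (try body, no exception) → 'N' (after the try/except). Output: MZN

Answer: MZN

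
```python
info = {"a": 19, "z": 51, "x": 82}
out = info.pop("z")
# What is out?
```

Trace:
`info = {"a": 19, "z": 51, "x": 82}` → info = {'a': 19, 'z': 51, 'x': 82}
`out = info.pop("z")` → info = {'a': 19, 'x': 82}; out = 51
So out = 51

Answer: 51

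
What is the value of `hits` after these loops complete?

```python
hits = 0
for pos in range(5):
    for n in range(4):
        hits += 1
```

5 * 4 = 20
`hits` takes the values: 0 → 1 → 2 → 3 → 4 → 5 → 6 → 7 → 8 → 9 → 10 → 11 → 12 → 13 → 14 → 15 → 16 → 17 → 18 → 19 → 20

Answer: 20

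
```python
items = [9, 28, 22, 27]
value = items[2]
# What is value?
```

Trace:
`items = [9, 28, 22, 27]` → items = [9, 28, 22, 27]
`value = items[2]` → value = 22
So value = 22

Answer: 22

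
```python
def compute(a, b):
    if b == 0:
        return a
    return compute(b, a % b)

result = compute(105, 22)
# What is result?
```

compute(105, 22) -> compute(22, 17) -> compute(17, 5) -> compute(5, 2) -> compute(2, 1) -> compute(1, 0) -> 1

Answer: 1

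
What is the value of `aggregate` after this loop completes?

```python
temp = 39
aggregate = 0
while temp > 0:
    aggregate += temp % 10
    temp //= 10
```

Sum digits of 39
`aggregate` takes the values: 0 → 9 → 12

Answer: 12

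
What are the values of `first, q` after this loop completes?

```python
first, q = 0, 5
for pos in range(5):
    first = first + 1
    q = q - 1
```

first goes 0→5, q goes 5→0
`first, q` takes the values: (0, 5) → (1, 5) → (1, 4) → (2, 4) → (2, 3) → (3, 3) → (3, 2) → (4, 2) → (4, 1) → (5, 1) → (5, 0)

Answer: 5, 0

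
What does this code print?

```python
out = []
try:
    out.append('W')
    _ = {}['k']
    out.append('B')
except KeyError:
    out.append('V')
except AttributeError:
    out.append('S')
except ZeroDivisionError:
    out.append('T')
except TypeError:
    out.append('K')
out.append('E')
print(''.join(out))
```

Execution trace: 'W' (try body) → 'V' (except KeyError) → 'E' (after the try/except). Output: WVE

Answer: WVE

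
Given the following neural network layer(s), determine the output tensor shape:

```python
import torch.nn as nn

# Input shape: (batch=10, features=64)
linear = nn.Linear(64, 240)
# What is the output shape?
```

Input: (10, 64) -> Output: (10, 240)

Answer: (10, 240)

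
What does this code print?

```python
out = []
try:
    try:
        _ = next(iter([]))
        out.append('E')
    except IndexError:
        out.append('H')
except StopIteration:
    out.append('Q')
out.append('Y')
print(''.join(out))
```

Execution trace: 'Q' (outer except StopIteration) → 'Y' (after the try/except). Output: QY

Answer: QY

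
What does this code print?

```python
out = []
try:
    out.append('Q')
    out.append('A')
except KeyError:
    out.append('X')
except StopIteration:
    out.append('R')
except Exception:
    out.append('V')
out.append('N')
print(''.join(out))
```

Execution trace: 'Q' (try body) → 'A' (try body, no exception) → 'N' (after the try/except). Output: QAN

Answer: QAN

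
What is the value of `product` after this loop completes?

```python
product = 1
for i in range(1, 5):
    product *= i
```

4! = 24
`product` takes the values: 1 → 2 → 6 → 24

Answer: 24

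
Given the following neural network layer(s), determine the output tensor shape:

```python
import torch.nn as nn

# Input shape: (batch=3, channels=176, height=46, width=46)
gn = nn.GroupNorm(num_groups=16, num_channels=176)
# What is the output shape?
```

Input: (3, 176, 46, 46) -> Output: (3, 176, 46, 46)

Answer: (3, 176, 46, 46)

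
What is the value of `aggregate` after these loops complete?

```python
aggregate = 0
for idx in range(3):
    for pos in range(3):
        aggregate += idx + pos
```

Sum of all idx+pos for idx,pos in 3x3
`aggregate` takes the values: 0 → 1 → 3 → 4 → 6 → 9 → 11 → 14 → 18

Answer: 18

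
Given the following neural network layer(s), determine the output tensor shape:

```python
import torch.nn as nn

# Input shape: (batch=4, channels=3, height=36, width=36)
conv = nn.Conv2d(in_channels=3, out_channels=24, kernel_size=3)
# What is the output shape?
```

Input: (4, 3, 36, 36) -> Output: (4, 24, 34, 34)

Answer: (4, 24, 34, 34)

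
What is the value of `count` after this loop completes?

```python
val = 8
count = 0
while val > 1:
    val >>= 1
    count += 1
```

Count right shifts until 1
`count` takes the values: 0 → 1 → 2 → 3

Answer: 3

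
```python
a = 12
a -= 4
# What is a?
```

Trace:
`a = 12` → a = 12
`a -= 4` → a = 8
So a = 8

Answer: 8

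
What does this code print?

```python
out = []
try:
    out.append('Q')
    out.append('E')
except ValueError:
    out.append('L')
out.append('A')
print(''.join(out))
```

Execution trace: 'Q' (try body) → 'E' (try body, no exception) → 'A' (after the try/except). Output: QEA

Answer: QEA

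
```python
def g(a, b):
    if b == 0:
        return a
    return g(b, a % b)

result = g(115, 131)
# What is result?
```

g(115, 131) -> g(131, 115) -> g(115, 16) -> g(16, 3) -> g(3, 1) -> g(1, 0) -> 1

Answer: 1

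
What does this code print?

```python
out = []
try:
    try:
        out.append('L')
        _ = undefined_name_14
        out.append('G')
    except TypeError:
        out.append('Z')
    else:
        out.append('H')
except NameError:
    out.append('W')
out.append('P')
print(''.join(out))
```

Execution trace: 'L' (try body) → 'W' (outer except NameError) → 'P' (after the try/except). Output: LWP

Answer: LWP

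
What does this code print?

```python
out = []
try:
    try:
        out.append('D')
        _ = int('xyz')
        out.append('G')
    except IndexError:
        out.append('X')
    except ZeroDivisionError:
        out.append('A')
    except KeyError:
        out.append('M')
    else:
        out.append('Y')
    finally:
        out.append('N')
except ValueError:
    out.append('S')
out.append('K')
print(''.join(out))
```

Execution trace: 'D' (try body) → 'N' (finally) → 'S' (outer except ValueError) → 'K' (after the try/except). Output: DNSK

Answer: DNSK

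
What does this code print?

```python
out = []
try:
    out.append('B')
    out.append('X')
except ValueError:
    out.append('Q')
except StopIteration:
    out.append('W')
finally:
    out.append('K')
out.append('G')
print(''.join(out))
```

Execution trace: 'B' (try body) → 'X' (try body, no exception) → 'K' (finally) → 'G' (after the try/except). Output: BXKG

Answer: BXKG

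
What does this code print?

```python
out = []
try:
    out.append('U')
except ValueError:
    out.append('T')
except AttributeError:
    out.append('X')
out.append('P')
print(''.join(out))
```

Execution trace: 'U' (try body, no exception) → 'P' (after the try/except). Output: UP

Answer: UP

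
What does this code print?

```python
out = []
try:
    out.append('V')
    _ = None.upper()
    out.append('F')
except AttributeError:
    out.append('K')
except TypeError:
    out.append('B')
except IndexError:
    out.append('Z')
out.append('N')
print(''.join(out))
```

Execution trace: 'V' (try body) → 'K' (except AttributeError) → 'N' (after the try/except). Output: VKN

Answer: VKN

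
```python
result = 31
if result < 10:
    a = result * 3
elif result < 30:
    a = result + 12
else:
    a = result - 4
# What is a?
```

Trace:
`result = 31` → result = 31
`if result < 10: ...` → result < 10 is False, result < 30 is False, take else branch → a = 27
So a = 27

Answer: 27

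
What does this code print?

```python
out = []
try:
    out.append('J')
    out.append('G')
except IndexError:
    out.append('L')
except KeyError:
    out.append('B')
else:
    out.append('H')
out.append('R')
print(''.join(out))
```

Execution trace: 'J' (try body) → 'G' (try body, no exception) → 'H' (else) → 'R' (after the try/except). Output: JGHR

Answer: JGHR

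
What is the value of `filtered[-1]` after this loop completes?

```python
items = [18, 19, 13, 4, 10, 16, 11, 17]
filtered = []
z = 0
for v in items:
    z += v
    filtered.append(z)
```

Cumulative sum ends at 108
`filtered` takes the values: [] → [18] → [18, 37] → [18, 37, 50] → [18, 37, 50, 54] → [18, 37, 50, 54, 64] → [18, 37, 50, 54, 64, 80] → [18, 37, 50, 54, 64, 80, 91] → [18, 37, 50, 54, 64, 80, 91, 108]
So `filtered[-1]` = 108

Answer: 108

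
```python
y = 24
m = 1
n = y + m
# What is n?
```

Trace:
`y = 24` → y = 24
`m = 1` → m = 1
`n = y + m` → n = 25
So n = 25

Answer: 25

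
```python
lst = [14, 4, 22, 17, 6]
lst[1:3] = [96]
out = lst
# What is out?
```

Trace:
`lst = [14, 4, 22, 17, 6]` → lst = [14, 4, 22, 17, 6]
`lst[1:3] = [96]` → lst = [14, 96, 17, 6]
`out = lst` → out = [14, 96, 17, 6]
So out = [14, 96, 17, 6]

Answer: [14, 96, 17, 6]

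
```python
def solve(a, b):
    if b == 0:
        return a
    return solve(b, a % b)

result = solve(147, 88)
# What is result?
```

solve(147, 88) -> solve(88, 59) -> solve(59, 29) -> solve(29, 1) -> solve(1, 0) -> 1

Answer: 1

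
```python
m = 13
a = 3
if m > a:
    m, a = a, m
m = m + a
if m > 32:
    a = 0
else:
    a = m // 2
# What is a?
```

Trace:
`m = 13` → m = 13
`a = 3` → a = 3
`if m > a: ...` → m > a is True → m = 3; a = 13
`m = m + a` → m = 16
`if m > 32: ...` → m > 32 is False, take else branch → a = 8
So a = 8

Answer: 8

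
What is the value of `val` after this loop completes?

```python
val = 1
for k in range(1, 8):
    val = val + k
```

Start at 1, add 1 through 7
`val` takes the values: 1 → 2 → 4 → 7 → 11 → 16 → 22 → 29

Answer: 29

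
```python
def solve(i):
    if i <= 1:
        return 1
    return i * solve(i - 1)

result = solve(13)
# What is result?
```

solve(13) = 13 * 12 * 11 * 10 * 9 * 8 * 7 * 6 * 5 * 4 * 3 * 2 * 1 = 6227020800

Answer: 6227020800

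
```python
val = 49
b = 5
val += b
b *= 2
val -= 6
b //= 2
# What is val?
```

Trace:
`val = 49` → val = 49
`b = 5` → b = 5
`val += b` → val = 54
`b *= 2` → b = 10
`val -= 6` → val = 48
`b //= 2` → b = 5
So val = 48

Answer: 48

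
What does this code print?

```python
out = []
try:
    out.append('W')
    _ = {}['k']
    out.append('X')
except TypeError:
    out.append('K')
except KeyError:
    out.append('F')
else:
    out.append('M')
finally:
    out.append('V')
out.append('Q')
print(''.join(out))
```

Execution trace: 'W' (try body) → 'F' (except KeyError) → 'V' (finally) → 'Q' (after the try/except). Output: WFVQ

Answer: WFVQ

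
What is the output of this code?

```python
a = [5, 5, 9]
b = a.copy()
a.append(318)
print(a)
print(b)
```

Key concept: list.copy() creates independent copy.
Step by step:
`a = [5, 5, 9]` → a = [5, 5, 9]
`b = a.copy()` → b = [5, 5, 9]
`a.append(318)` → a = [5, 5, 9, 318]
`print(a)` → prints [5, 5, 9, 318]
`print(b)` → prints [5, 5, 9]

Answer:
[5, 5, 9, 318]
[5, 5, 9]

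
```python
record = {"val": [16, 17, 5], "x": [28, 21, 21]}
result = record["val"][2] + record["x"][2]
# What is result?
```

Trace:
`record = {"val": [16, 17, 5], "x": [28, 21, 21]}` → record = {'val': [16, 17, 5], 'x': [28, 21, 21]}
`result = record["val"][2] + record["x"][2]` → result = 26
So result = 26

Answer: 26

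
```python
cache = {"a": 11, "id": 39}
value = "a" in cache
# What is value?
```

Trace:
`cache = {"a": 11, "id": 39}` → cache = {'a': 11, 'id': 39}
`value = "a" in cache` → value = True
So value = True

Answer: True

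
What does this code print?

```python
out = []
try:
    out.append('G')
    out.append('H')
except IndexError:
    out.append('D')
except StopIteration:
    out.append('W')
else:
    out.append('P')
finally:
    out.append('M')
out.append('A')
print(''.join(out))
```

Execution trace: 'G' (try body) → 'H' (try body, no exception) → 'P' (else) → 'M' (finally) → 'A' (after the try/except). Output: GHPMA

Answer: GHPMA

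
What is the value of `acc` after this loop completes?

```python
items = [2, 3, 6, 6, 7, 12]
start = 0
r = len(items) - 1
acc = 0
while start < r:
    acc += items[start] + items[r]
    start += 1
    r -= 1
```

Sum of pairs from ends
`acc` takes the values: 0 → 14 → 24 → 36

Answer: 36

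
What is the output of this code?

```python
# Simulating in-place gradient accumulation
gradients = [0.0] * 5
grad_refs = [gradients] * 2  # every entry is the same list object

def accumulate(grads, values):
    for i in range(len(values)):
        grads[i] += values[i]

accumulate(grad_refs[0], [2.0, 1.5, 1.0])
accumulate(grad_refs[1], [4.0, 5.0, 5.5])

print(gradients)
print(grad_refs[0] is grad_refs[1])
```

Key concept: gradient accumulation aliasing.
Step by step:
`gradients = [0.0] * 5` → gradients = [0.0, 0.0, 0.0, 0.0, 0.0]
`grad_refs = [gradients] * 2` → grad_refs = [[0.0, 0.0, 0.0, 0.0, 0.0], [0.0, 0.0, 0.0, 0.0, 0.0]]
`accumulate(grad_refs[0], [2.0, 1.5, 1.0])` → gradients = [2.0, 1.5, 1.0, 0.0, 0.0]; grad_refs = [[2.0, 1.5, 1.0, 0.0, 0.0], [2.0, 1.5, 1.0, 0.0, 0.0]]
`accumulate(grad_refs[1], [4.0, 5.0, 5.5])` → gradients = [6.0, 6.5, 6.5, 0.0, 0.0]; grad_refs = [[6.0, 6.5, 6.5, 0.0, 0.0], [6.0, 6.5, 6.5, 0.0, 0.0]]
`print(gradients)` → prints [6.0, 6.5, 6.5, 0.0, 0.0]
`print(grad_refs[0] is grad_refs[1])` → prints True

Answer:
[6.0, 6.5, 6.5, 0.0, 0.0]
True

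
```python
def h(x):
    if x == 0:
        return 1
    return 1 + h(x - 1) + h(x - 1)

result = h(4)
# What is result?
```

h(x) = 1 + 2·h(x-1), h(0)=1. Closed form: (1+1)·2^4 - 1 = 31.

Answer: 31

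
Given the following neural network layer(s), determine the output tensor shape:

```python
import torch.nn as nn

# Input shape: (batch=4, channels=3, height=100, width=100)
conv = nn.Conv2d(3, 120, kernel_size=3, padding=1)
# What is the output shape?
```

Input: (4, 3, 100, 100) -> Output: (4, 120, 100, 100)

Answer: (4, 120, 100, 100)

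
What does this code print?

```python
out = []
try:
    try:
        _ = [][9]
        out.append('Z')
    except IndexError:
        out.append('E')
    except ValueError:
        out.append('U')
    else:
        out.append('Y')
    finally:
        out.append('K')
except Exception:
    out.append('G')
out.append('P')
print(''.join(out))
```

Execution trace: 'E' (inner except IndexError) → 'K' (inner finally) → 'P' (after the try/except). Output: EKP

Answer: EKP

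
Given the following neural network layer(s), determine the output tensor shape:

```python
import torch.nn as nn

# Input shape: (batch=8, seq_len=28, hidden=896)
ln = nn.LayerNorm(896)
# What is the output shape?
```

Input: (8, 28, 896) -> Output: (8, 28, 896)

Answer: (8, 28, 896)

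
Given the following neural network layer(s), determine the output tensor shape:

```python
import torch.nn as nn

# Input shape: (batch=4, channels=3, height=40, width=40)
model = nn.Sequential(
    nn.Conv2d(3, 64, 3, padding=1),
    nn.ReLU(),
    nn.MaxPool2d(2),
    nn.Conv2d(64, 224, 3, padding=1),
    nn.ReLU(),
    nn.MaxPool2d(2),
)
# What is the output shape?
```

Input: (4, 3, 40, 40) -> after first Conv2d: (4, 64, 40, 40) -> after first MaxPool2d: (4, 64, 20, 20) -> after second Conv2d: (4, 224, 20, 20) -> Output: (4, 224, 10, 10)

Answer: (4, 224, 10, 10)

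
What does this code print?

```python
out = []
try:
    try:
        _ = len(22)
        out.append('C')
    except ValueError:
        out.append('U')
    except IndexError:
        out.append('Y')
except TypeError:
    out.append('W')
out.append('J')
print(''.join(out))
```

Execution trace: 'W' (outer except TypeError) → 'J' (after the try/except). Output: WJ

Answer: WJ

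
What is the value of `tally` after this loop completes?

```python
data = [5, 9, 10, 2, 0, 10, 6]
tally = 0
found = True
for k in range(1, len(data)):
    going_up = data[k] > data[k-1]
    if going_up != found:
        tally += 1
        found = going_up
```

Count direction changes in [5, 9, 10, 2, 0, 10, 6]
`tally` takes the values: 0 → 1 → 2 → 3

Answer: 3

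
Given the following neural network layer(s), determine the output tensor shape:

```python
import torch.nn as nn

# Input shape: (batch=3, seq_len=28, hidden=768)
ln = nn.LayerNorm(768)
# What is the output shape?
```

Input: (3, 28, 768) -> Output: (3, 28, 768)

Answer: (3, 28, 768)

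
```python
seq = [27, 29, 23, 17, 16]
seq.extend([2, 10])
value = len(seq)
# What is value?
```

Trace:
`seq = [27, 29, 23, 17, 16]` → seq = [27, 29, 23, 17, 16]
`seq.extend([2, 10])` → seq = [27, 29, 23, 17, 16, 2, 10]
`value = len(seq)` → value = 7
So value = 7

Answer: 7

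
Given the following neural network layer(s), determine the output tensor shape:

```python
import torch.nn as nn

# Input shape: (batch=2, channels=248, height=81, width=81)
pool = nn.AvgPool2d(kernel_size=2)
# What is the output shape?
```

Input: (2, 248, 81, 81) -> Output: (2, 248, 40, 40)

Answer: (2, 248, 40, 40)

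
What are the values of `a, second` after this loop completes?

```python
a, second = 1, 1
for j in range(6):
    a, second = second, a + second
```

Fibonacci: after 6 iterations
`a, second` takes the values: (1, 1) → (1, 2) → (2, 3) → (3, 5) → (5, 8) → (8, 13) → (13, 21)

Answer: 13, 21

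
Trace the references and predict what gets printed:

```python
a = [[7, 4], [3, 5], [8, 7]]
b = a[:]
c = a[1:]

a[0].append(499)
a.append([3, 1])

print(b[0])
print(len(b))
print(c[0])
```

Key concept: slice with nested mutation.
Step by step:
`a = [[7, 4], [3, 5], [8, 7]]` → a = [[7, 4], [3, 5], [8, 7]]
`b = a[:]` → b = [[7, 4], [3, 5], [8, 7]]
`c = a[1:]` → c = [[3, 5], [8, 7]]
`a[0].append(499)` → a = [[7, 4, 499], [3, 5], [8, 7]]; b = [[7, 4, 499], [3, 5], [8, 7]]
`a.append([3, 1])` → a = [[7, 4, 499], [3, 5], [8, 7], [3, 1]]
`print(b[0])` → prints [7, 4, 499]
`print(len(b))` → prints 3
`print(c[0])` → prints [3, 5]

Answer:
[7, 4, 499]
3
[3, 5]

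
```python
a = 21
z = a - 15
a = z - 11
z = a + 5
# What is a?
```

Trace:
`a = 21` → a = 21
`z = a - 15` → z = 6
`a = z - 11` → a = -5
`z = a + 5` → z = 0
So a = -5

Answer: -5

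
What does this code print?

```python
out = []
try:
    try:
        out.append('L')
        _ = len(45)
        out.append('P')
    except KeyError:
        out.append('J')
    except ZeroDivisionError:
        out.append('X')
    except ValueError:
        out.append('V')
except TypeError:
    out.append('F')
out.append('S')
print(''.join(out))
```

Execution trace: 'L' (try body) → 'F' (outer except TypeError) → 'S' (after the try/except). Output: LFS

Answer: LFS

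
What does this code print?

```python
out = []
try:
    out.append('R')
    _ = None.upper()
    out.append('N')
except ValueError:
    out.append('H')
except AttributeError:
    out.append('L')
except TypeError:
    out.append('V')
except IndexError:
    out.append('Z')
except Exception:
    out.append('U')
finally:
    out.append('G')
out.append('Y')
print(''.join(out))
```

Execution trace: 'R' (try body) → 'L' (except AttributeError) → 'G' (finally) → 'Y' (after the try/except). Output: RLGY

Answer: RLGY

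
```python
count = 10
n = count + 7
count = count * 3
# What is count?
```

Trace:
`count = 10` → count = 10
`n = count + 7` → n = 17
`count = count * 3` → count = 30
So count = 30

Answer: 30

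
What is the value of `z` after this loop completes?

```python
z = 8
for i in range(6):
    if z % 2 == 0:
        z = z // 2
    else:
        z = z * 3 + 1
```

Collatz-style transformation from 8
`z` takes the values: 8 → 4 → 2 → 1 → 4 → 2 → 1

Answer: 1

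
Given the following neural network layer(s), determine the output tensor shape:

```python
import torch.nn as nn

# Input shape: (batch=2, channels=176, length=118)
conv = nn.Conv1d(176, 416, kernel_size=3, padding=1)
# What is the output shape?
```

Input: (2, 176, 118) -> Output: (2, 416, 118)

Answer: (2, 416, 118)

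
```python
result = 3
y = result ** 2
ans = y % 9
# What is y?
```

Trace:
`result = 3` → result = 3
`y = result ** 2` → y = 9
`ans = y % 9` → ans = 0
So y = 9

Answer: 9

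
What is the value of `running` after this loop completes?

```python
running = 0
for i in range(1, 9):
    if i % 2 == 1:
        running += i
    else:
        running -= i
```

Add odd, subtract even
`running` takes the values: 0 → 1 → -1 → 2 → -2 → 3 → -3 → 4 → -4

Answer: -4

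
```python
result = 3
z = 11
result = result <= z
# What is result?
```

Trace:
`result = 3` → result = 3
`z = 11` → z = 11
`result = result <= z` → result = True
So result = True

Answer: True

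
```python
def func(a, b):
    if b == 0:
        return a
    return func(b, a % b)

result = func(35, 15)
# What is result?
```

func(35, 15) -> func(15, 5) -> func(5, 0) -> 5

Answer: 5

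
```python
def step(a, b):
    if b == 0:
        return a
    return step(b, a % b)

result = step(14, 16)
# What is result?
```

step(14, 16) -> step(16, 14) -> step(14, 2) -> step(2, 0) -> 2

Answer: 2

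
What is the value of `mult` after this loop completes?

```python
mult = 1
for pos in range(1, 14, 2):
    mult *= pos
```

Product of 1, 3, 5, ... up to 13
`mult` takes the values: 1 → 3 → 15 → 105 → 945 → 10395 → 135135

Answer: 135135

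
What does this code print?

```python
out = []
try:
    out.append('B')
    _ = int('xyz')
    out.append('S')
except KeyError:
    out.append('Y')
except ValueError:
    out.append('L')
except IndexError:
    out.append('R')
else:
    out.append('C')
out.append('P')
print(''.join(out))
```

Execution trace: 'B' (try body) → 'L' (except ValueError) → 'P' (after the try/except). Output: BLP

Answer: BLP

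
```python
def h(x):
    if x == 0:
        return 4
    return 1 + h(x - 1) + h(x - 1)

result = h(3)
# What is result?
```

h(x) = 1 + 2·h(x-1), h(0)=4. Closed form: (4+1)·2^3 - 1 = 39.

Answer: 39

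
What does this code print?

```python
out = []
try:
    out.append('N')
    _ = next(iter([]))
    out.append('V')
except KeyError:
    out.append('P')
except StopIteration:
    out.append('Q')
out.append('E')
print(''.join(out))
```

Execution trace: 'N' (try body) → 'Q' (except StopIteration) → 'E' (after the try/except). Output: NQE

Answer: NQE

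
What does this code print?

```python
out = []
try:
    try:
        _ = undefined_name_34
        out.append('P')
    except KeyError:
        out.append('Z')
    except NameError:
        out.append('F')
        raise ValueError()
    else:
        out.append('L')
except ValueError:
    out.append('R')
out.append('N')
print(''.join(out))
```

Execution trace: 'F' (inner except NameError) → 'R' (outer except ValueError) → 'N' (after the try/except). Output: FRN

Answer: FRN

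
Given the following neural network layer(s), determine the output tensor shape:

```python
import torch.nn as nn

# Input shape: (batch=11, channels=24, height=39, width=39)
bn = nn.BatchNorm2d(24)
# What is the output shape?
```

Input: (11, 24, 39, 39) -> Output: (11, 24, 39, 39)

Answer: (11, 24, 39, 39)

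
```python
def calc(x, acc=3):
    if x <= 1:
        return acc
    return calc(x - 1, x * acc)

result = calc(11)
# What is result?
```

Accumulator trace (n, acc): (11, 3) -> (10, 33) -> (9, 330) -> (8, 2970) -> (7, 23760) -> (6, 166320) -> (5, 997920) -> (4, 4989600) -> (3, 19958400) -> (2, 59875200) -> (1, 119750400) -> return 119750400

Answer: 119750400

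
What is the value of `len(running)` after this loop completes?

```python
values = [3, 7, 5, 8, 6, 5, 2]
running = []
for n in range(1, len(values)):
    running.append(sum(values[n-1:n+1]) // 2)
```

Number of 2-element averages
`running` takes the values: [] → [5] → [5, 6] → [5, 6, 6] → [5, 6, 6, 7] → [5, 6, 6, 7, 5] → [5, 6, 6, 7, 5, 3]
So `len(running)` = 6

Answer: 6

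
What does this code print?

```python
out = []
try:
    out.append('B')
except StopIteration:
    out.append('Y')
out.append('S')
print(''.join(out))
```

Execution trace: 'B' (try body, no exception) → 'S' (after the try/except). Output: BS

Answer: BS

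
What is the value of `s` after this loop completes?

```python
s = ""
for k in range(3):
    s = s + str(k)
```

Concatenate digits 0 to 2
`s` takes the values: "" → "0" → "01" → "012"

Answer: "012"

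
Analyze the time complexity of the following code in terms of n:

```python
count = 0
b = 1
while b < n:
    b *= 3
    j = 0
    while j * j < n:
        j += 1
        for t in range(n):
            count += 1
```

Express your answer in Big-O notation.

Each loop level contributes: log n × √n × n. Multiplying the contributions gives O(n√n log n).

Answer: O(n√n log n)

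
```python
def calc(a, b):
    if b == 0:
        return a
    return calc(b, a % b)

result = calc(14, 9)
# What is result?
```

calc(14, 9) -> calc(9, 5) -> calc(5, 4) -> calc(4, 1) -> calc(1, 0) -> 1

Answer: 1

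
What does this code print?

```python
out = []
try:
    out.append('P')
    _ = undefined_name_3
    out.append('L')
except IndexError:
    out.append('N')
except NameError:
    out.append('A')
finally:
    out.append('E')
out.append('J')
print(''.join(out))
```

Execution trace: 'P' (try body) → 'A' (except NameError) → 'E' (finally) → 'J' (after the try/except). Output: PAEJ

Answer: PAEJ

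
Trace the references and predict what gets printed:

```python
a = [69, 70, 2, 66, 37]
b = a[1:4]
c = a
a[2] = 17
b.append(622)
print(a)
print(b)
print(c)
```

Key concept: slice vs alias.
Step by step:
`a = [69, 70, 2, 66, 37]` → a = [69, 70, 2, 66, 37]
`b = a[1:4]` → b = [70, 2, 66]
`c = a` → c = [69, 70, 2, 66, 37] (same object as a)
`a[2] = 17` → a = [69, 70, 17, 66, 37] (same object as c); c = [69, 70, 17, 66, 37] (same object as a)
`b.append(622)` → b = [70, 2, 66, 622]
`print(a)` → prints [69, 70, 17, 66, 37]
`print(b)` → prints [70, 2, 66, 622]
`print(c)` → prints [69, 70, 17, 66, 37]

Answer:
[69, 70, 17, 66, 37]
[70, 2, 66, 622]
[69, 70, 17, 66, 37]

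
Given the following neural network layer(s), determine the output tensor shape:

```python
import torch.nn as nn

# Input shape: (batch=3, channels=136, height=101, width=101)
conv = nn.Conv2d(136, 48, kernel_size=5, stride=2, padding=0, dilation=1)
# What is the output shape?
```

Input: (3, 136, 101, 101) -> Output: (3, 48, 49, 49)

Answer: (3, 48, 49, 49)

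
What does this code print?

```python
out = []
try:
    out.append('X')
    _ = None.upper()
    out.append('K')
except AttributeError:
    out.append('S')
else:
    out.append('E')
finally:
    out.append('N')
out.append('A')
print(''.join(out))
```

Execution trace: 'X' (try body) → 'S' (except AttributeError) → 'N' (finally) → 'A' (after the try/except). Output: XSNA

Answer: XSNA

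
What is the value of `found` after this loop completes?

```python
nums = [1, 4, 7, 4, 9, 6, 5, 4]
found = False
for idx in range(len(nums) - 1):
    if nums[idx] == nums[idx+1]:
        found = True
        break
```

Check consecutive duplicates in [1, 4, 7, 4, 9, 6, 5, 4]
`found` takes the values: False

Answer: False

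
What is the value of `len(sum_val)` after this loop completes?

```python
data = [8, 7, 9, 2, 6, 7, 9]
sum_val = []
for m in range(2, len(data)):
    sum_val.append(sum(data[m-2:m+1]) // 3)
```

Number of 3-element averages
`sum_val` takes the values: [] → [8] → [8, 6] → [8, 6, 5] → [8, 6, 5, 5] → [8, 6, 5, 5, 7]
So `len(sum_val)` = 5

Answer: 5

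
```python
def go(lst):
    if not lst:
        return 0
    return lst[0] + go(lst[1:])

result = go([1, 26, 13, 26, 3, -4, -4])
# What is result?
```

1 + 26 + 13 + 26 + 3 + (-4) + (-4) + 0 = 61

Answer: 61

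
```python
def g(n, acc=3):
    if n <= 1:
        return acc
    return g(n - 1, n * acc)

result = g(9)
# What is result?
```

Accumulator trace (n, acc): (9, 3) -> (8, 27) -> (7, 216) -> (6, 1512) -> (5, 9072) -> (4, 45360) -> (3, 181440) -> (2, 544320) -> (1, 1088640) -> return 1088640

Answer: 1088640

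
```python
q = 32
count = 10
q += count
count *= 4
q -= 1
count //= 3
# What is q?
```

Trace:
`q = 32` → q = 32
`count = 10` → count = 10
`q += count` → q = 42
`count *= 4` → count = 40
`q -= 1` → q = 41
`count //= 3` → count = 13
So q = 41

Answer: 41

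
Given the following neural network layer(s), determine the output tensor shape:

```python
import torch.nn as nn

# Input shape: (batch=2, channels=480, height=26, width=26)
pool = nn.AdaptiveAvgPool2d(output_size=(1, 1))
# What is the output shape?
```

Input: (2, 480, 26, 26) -> Output: (2, 480, 1, 1)

Answer: (2, 480, 1, 1)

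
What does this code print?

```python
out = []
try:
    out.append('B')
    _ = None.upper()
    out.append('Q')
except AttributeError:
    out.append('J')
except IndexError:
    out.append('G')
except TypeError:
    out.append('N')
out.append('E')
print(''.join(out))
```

Execution trace: 'B' (try body) → 'J' (except AttributeError) → 'E' (after the try/except). Output: BJE

Answer: BJE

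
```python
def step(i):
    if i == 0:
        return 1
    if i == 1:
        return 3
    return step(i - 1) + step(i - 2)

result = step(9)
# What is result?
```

Build up from base cases: step(0)=1, step(1)=3, step(2)=4, step(3)=7, step(4)=11, step(5)=18, step(6)=29, ..., step(9)=123

Answer: 123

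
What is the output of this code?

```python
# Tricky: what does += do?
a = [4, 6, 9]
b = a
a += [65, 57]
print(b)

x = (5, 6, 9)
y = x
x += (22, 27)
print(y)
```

Key concept: += behavior differs for mutable vs immutable.
Step by step:
`a = [4, 6, 9]` → a = [4, 6, 9]
`b = a` → b = [4, 6, 9] (same object as a)
`a += [65, 57]` → a = [4, 6, 9, 65, 57] (same object as b); b = [4, 6, 9, 65, 57] (same object as a)
`print(b)` → prints [4, 6, 9, 65, 57]
`x = (5, 6, 9)` → x = (5, 6, 9)
`y = x` → y = (5, 6, 9)
`x += (22, 27)` → x = (5, 6, 9, 22, 27)
`print(y)` → prints (5, 6, 9)

Answer:
[4, 6, 9, 65, 57]
(5, 6, 9)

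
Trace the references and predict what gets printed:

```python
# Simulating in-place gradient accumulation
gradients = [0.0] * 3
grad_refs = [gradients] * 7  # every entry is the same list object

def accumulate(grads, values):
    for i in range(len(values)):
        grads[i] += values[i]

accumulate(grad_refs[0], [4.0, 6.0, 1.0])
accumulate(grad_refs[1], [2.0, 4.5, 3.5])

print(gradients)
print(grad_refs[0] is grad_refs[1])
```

Key concept: gradient accumulation aliasing.
Step by step:
`gradients = [0.0] * 3` → gradients = [0.0, 0.0, 0.0]
`grad_refs = [gradients] * 7` → grad_refs = [[0.0, 0.0, 0.0], [0.0, 0.0, 0.0], [0.0, 0.0, 0.0], [0.0, 0.0, 0.0], [0.0, 0.0, 0.0], [0.0, 0.0, 0.0], [0.0, 0.0, 0.0]]
`accumulate(grad_refs[0], [4.0, 6.0, 1.0])` → gradients = [4.0, 6.0, 1.0]; grad_refs = [[4.0, 6.0, 1.0], [4.0, 6.0, 1.0], [4.0, 6.0, 1.0], [4.0, 6.0, 1.0], [4.0, 6.0, 1.0], [4.0, 6.0, 1.0], [4.0, 6.0, 1.0]]
`accumulate(grad_refs[1], [2.0, 4.5, 3.5])` → gradients = [6.0, 10.5, 4.5]; grad_refs = [[6.0, 10.5, 4.5], [6.0, 10.5, 4.5], [6.0, 10.5, 4.5], [6.0, 10.5, 4.5], [6.0, 10.5, 4.5], [6.0, 10.5, 4.5], [6.0, 10.5, 4.5]]
`print(gradients)` → prints [6.0, 10.5, 4.5]
`print(grad_refs[0] is grad_refs[1])` → prints True

Answer:
[6.0, 10.5, 4.5]
True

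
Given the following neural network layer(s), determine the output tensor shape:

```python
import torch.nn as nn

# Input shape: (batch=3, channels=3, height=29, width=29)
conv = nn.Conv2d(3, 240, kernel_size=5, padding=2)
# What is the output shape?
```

Input: (3, 3, 29, 29) -> Output: (3, 240, 29, 29)

Answer: (3, 240, 29, 29)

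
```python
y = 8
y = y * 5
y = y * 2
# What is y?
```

Trace:
`y = 8` → y = 8
`y = y * 5` → y = 40
`y = y * 2` → y = 80
So y = 80

Answer: 80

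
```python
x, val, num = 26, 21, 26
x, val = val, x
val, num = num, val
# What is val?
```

Trace:
`x, val, num = 26, 21, 26` → x = 26; val = 21; num = 26
`x, val = val, x` → x = 21; val = 26
`val, num = num, val` → val = 26; num = 26
So val = 26

Answer: 26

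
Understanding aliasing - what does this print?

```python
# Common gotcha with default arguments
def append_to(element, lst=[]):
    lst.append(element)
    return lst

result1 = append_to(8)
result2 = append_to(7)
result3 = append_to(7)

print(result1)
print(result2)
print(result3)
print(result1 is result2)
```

Key concept: mutable default argument gotcha.
Step by step:
`result1 = append_to(8)` → result1 = [8]
`result2 = append_to(7)` → result1 = [8, 7] (same object as result2); result2 = [8, 7] (same object as result1)
`result3 = append_to(7)` → result1 = [8, 7, 7] (same object as result2, result3); result2 = [8, 7, 7] (same object as result1, result3); result3 = [8, 7, 7] (same object as result1, result2)
`print(result1)` → prints [8, 7, 7]
`print(result2)` → prints [8, 7, 7]
`print(result3)` → prints [8, 7, 7]
`print(result1 is result2)` → prints True

Answer:
[8, 7, 7]
[8, 7, 7]
[8, 7, 7]
True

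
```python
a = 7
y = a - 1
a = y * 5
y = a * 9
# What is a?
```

Trace:
`a = 7` → a = 7
`y = a - 1` → y = 6
`a = y * 5` → a = 30
`y = a * 9` → y = 270
So a = 30

Answer: 30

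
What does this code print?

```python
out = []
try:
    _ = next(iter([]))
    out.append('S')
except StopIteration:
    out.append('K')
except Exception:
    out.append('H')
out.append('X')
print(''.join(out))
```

Execution trace: 'K' (except StopIteration) → 'X' (after the try/except). Output: KX

Answer: KX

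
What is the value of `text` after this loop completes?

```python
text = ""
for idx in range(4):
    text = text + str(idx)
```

Concatenate digits 0 to 3
`text` takes the values: "" → "0" → "01" → "012" → "0123"

Answer: "0123"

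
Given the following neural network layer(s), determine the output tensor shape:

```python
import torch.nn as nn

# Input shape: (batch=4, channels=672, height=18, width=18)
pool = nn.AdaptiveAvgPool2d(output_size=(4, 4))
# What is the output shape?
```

Input: (4, 672, 18, 18) -> Output: (4, 672, 4, 4)

Answer: (4, 672, 4, 4)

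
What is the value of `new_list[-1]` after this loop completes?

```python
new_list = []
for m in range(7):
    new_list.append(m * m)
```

Last element of squares 0 to 6
`new_list` takes the values: [] → [0] → [0, 1] → [0, 1, 4] → [0, 1, 4, 9] → [0, 1, 4, 9, 16] → [0, 1, 4, 9, 16, 25] → [0, 1, 4, 9, 16, 25, 36]
So `new_list[-1]` = 36

Answer: 36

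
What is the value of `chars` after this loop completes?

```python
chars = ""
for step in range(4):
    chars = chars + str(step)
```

Concatenate digits 0 to 3
`chars` takes the values: "" → "0" → "01" → "012" → "0123"

Answer: "0123"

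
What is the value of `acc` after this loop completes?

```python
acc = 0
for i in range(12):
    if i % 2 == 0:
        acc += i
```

Sum of even numbers 0 to 11
`acc` takes the values: 0 → 2 → 6 → 12 → 20 → 30

Answer: 30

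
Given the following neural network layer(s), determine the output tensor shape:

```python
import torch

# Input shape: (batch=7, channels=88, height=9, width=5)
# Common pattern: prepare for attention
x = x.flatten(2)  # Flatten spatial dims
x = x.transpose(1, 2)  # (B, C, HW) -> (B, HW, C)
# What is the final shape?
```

Input: (7, 88, 9, 5) -> after flatten(2): (7, 88, 45) -> Output: (7, 45, 88)

Answer: (7, 45, 88)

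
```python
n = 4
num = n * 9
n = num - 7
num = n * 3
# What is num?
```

Trace:
`n = 4` → n = 4
`num = n * 9` → num = 36
`n = num - 7` → n = 29
`num = n * 3` → num = 87
So num = 87

Answer: 87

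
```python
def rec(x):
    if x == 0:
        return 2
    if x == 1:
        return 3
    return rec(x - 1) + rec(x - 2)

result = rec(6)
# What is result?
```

Build up from base cases: rec(0)=2, rec(1)=3, rec(2)=5, rec(3)=8, rec(4)=13, rec(5)=21, rec(6)=34

Answer: 34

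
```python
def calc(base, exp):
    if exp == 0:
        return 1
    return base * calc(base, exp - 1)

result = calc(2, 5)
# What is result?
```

calc(2, 5) = 2 * 2 * 2 * 2 * 2 = 32

Answer: 32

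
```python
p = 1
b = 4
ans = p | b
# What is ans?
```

Trace:
`p = 1` → p = 1
`b = 4` → b = 4
`ans = p | b` → ans = 5
So ans = 5

Answer: 5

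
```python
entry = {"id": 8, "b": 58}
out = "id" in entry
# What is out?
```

Trace:
`entry = {"id": 8, "b": 58}` → entry = {'id': 8, 'b': 58}
`out = "id" in entry` → out = True
So out = True

Answer: True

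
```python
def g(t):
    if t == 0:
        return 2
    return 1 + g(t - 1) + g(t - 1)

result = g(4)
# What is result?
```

g(t) = 1 + 2·g(t-1), g(0)=2. Closed form: (2+1)·2^4 - 1 = 47.

Answer: 47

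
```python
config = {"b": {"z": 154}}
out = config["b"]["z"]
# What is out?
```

Trace:
`config = {"b": {"z": 154}}` → config = {'b': {'z': 154}}
`out = config["b"]["z"]` → out = 154
So out = 154

Answer: 154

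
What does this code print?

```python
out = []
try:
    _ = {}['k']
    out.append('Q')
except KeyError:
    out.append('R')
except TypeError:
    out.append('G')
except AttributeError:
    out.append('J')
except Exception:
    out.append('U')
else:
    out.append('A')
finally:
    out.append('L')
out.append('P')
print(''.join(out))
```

Execution trace: 'R' (except KeyError) → 'L' (finally) → 'P' (after the try/except). Output: RLP

Answer: RLP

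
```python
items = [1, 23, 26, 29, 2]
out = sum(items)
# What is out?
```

Trace:
`items = [1, 23, 26, 29, 2]` → items = [1, 23, 26, 29, 2]
`out = sum(items)` → out = 81
So out = 81

Answer: 81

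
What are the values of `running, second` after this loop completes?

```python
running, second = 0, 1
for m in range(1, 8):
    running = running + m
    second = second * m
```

Sum and factorial of 1 to 7
`running, second` takes the values: (0, 1) → (1, 1) → (3, 1) → (3, 2) → (6, 2) → (6, 6) → (10, 6) → (10, 24) → (15, 24) → (15, 120) → (21, 120) → (21, 720) → (28, 720) → (28, 5040)

Answer: 28, 5040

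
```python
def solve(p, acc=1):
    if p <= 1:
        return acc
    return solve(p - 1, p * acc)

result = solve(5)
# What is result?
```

Accumulator trace (n, acc): (5, 1) -> (4, 5) -> (3, 20) -> (2, 60) -> (1, 120) -> return 120

Answer: 120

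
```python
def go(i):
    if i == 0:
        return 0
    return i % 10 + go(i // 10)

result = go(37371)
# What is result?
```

Sum of digits of 37371: 1 + 7 + 3 + 7 + 3 = 21

Answer: 21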